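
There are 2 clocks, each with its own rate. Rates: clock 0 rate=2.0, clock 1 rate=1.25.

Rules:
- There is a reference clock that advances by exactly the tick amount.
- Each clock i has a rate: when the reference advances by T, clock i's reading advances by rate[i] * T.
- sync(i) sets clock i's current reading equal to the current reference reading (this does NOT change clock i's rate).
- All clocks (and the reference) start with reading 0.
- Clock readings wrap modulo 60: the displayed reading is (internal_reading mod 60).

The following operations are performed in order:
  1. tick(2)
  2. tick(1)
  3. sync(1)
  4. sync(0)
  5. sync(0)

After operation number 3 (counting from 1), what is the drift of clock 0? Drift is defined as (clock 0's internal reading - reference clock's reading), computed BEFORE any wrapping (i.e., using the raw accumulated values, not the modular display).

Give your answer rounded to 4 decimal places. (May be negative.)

After op 1 tick(2): ref=2.0000 raw=[4.0000 2.5000]
After op 2 tick(1): ref=3.0000 raw=[6.0000 3.7500]
After op 3 sync(1): ref=3.0000 raw=[6.0000 3.0000]
Drift of clock 0 after op 3: 6.0000 - 3.0000 = 3.0000

Answer: 3.0000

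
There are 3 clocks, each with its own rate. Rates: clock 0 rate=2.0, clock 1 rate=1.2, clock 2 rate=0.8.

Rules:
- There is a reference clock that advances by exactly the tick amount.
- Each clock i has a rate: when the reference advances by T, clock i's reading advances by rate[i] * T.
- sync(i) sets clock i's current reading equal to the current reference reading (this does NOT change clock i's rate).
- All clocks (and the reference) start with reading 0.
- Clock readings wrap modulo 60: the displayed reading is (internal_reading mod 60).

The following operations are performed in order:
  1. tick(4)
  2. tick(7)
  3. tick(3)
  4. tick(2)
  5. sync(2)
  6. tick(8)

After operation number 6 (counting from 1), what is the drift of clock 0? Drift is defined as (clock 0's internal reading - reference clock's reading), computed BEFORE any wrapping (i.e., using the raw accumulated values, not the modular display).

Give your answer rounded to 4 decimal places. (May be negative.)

Answer: 24.0000

Derivation:
After op 1 tick(4): ref=4.0000 raw=[8.0000 4.8000 3.2000]
After op 2 tick(7): ref=11.0000 raw=[22.0000 13.2000 8.8000]
After op 3 tick(3): ref=14.0000 raw=[28.0000 16.8000 11.2000]
After op 4 tick(2): ref=16.0000 raw=[32.0000 19.2000 12.8000]
After op 5 sync(2): ref=16.0000 raw=[32.0000 19.2000 16.0000]
After op 6 tick(8): ref=24.0000 raw=[48.0000 28.8000 22.4000]
Drift of clock 0 after op 6: 48.0000 - 24.0000 = 24.0000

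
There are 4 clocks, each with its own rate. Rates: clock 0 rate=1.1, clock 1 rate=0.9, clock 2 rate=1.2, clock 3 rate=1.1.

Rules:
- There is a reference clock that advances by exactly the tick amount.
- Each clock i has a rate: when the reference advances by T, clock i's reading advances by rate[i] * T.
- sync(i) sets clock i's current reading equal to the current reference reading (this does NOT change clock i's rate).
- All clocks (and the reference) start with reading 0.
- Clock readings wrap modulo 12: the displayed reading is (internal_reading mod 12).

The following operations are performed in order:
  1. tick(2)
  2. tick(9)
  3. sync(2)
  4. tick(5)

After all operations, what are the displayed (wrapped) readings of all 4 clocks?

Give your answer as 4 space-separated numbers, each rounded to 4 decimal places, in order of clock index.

After op 1 tick(2): ref=2.0000 raw=[2.2000 1.8000 2.4000 2.2000]
After op 2 tick(9): ref=11.0000 raw=[12.1000 9.9000 13.2000 12.1000]
After op 3 sync(2): ref=11.0000 raw=[12.1000 9.9000 11.0000 12.1000]
After op 4 tick(5): ref=16.0000 raw=[17.6000 14.4000 17.0000 17.6000]
Wrap final raw readings (mod 12): 17.6000 mod 12 = 5.6000; 14.4000 mod 12 = 2.4000; 17.0000 mod 12 = 5.0000; 17.6000 mod 12 = 5.6000

Answer: 5.6000 2.4000 5.0000 5.6000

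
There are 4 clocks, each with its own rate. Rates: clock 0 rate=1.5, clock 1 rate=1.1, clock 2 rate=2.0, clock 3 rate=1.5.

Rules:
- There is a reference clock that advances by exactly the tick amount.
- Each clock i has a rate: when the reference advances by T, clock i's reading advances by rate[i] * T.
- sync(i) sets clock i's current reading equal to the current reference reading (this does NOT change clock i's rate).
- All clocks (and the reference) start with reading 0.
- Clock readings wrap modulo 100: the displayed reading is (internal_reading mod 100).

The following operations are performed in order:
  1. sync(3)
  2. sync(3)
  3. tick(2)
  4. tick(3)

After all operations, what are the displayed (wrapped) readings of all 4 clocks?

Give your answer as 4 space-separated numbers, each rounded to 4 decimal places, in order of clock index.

Answer: 7.5000 5.5000 10.0000 7.5000

Derivation:
After op 1 sync(3): ref=0.0000 raw=[0.0000 0.0000 0.0000 0.0000]
After op 2 sync(3): ref=0.0000 raw=[0.0000 0.0000 0.0000 0.0000]
After op 3 tick(2): ref=2.0000 raw=[3.0000 2.2000 4.0000 3.0000]
After op 4 tick(3): ref=5.0000 raw=[7.5000 5.5000 10.0000 7.5000]
Wrap final raw readings (mod 100): 7.5000 mod 100 = 7.5000; 5.5000 mod 100 = 5.5000; 10.0000 mod 100 = 10.0000; 7.5000 mod 100 = 7.5000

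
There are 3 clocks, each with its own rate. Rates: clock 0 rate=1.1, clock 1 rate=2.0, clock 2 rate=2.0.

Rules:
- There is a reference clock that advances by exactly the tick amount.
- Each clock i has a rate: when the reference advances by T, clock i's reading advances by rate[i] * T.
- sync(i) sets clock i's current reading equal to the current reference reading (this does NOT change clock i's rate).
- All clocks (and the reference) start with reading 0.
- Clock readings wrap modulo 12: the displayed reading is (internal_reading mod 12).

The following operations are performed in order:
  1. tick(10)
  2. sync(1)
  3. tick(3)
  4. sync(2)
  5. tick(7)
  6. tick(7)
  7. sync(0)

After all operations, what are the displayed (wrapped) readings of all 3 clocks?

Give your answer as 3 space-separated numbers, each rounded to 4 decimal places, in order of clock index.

After op 1 tick(10): ref=10.0000 raw=[11.0000 20.0000 20.0000]
After op 2 sync(1): ref=10.0000 raw=[11.0000 10.0000 20.0000]
After op 3 tick(3): ref=13.0000 raw=[14.3000 16.0000 26.0000]
After op 4 sync(2): ref=13.0000 raw=[14.3000 16.0000 13.0000]
After op 5 tick(7): ref=20.0000 raw=[22.0000 30.0000 27.0000]
After op 6 tick(7): ref=27.0000 raw=[29.7000 44.0000 41.0000]
After op 7 sync(0): ref=27.0000 raw=[27.0000 44.0000 41.0000]
Wrap final raw readings (mod 12): 27.0000 mod 12 = 3.0000; 44.0000 mod 12 = 8.0000; 41.0000 mod 12 = 5.0000

Answer: 3.0000 8.0000 5.0000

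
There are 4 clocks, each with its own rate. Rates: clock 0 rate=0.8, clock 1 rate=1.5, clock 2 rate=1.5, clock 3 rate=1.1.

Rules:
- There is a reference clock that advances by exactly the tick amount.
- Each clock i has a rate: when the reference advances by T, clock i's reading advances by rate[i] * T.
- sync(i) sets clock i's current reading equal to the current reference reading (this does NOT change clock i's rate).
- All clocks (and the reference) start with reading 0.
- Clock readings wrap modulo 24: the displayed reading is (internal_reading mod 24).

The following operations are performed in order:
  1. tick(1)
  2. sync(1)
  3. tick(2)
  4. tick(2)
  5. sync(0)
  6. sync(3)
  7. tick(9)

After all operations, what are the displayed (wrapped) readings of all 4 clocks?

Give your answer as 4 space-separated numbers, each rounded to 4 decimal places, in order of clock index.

Answer: 12.2000 20.5000 21.0000 14.9000

Derivation:
After op 1 tick(1): ref=1.0000 raw=[0.8000 1.5000 1.5000 1.1000]
After op 2 sync(1): ref=1.0000 raw=[0.8000 1.0000 1.5000 1.1000]
After op 3 tick(2): ref=3.0000 raw=[2.4000 4.0000 4.5000 3.3000]
After op 4 tick(2): ref=5.0000 raw=[4.0000 7.0000 7.5000 5.5000]
After op 5 sync(0): ref=5.0000 raw=[5.0000 7.0000 7.5000 5.5000]
After op 6 sync(3): ref=5.0000 raw=[5.0000 7.0000 7.5000 5.0000]
After op 7 tick(9): ref=14.0000 raw=[12.2000 20.5000 21.0000 14.9000]
Wrap final raw readings (mod 24): 12.2000 mod 24 = 12.2000; 20.5000 mod 24 = 20.5000; 21.0000 mod 24 = 21.0000; 14.9000 mod 24 = 14.9000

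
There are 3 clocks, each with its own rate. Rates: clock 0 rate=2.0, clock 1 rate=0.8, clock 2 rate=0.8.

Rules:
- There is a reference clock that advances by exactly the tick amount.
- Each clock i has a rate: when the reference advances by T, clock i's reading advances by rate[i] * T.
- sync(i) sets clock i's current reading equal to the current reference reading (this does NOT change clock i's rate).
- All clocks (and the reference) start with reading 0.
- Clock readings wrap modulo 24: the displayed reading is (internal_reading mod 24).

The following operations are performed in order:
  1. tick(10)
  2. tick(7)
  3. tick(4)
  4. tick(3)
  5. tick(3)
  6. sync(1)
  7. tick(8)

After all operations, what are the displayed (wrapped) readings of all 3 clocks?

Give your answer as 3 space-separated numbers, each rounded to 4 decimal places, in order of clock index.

Answer: 22.0000 9.4000 4.0000

Derivation:
After op 1 tick(10): ref=10.0000 raw=[20.0000 8.0000 8.0000]
After op 2 tick(7): ref=17.0000 raw=[34.0000 13.6000 13.6000]
After op 3 tick(4): ref=21.0000 raw=[42.0000 16.8000 16.8000]
After op 4 tick(3): ref=24.0000 raw=[48.0000 19.2000 19.2000]
After op 5 tick(3): ref=27.0000 raw=[54.0000 21.6000 21.6000]
After op 6 sync(1): ref=27.0000 raw=[54.0000 27.0000 21.6000]
After op 7 tick(8): ref=35.0000 raw=[70.0000 33.4000 28.0000]
Wrap final raw readings (mod 24): 70.0000 mod 24 = 22.0000; 33.4000 mod 24 = 9.4000; 28.0000 mod 24 = 4.0000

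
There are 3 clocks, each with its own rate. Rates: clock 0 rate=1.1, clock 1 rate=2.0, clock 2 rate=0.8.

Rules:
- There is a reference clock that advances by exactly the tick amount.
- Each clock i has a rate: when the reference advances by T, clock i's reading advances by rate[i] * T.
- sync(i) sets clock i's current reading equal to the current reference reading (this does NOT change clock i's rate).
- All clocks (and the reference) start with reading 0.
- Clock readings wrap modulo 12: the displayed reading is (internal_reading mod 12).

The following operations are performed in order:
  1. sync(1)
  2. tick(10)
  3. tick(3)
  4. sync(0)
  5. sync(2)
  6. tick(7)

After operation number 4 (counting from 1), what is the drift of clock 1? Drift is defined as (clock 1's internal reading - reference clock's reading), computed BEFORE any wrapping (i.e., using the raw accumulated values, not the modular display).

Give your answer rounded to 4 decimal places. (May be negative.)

Answer: 13.0000

Derivation:
After op 1 sync(1): ref=0.0000 raw=[0.0000 0.0000 0.0000]
After op 2 tick(10): ref=10.0000 raw=[11.0000 20.0000 8.0000]
After op 3 tick(3): ref=13.0000 raw=[14.3000 26.0000 10.4000]
After op 4 sync(0): ref=13.0000 raw=[13.0000 26.0000 10.4000]
Drift of clock 1 after op 4: 26.0000 - 13.0000 = 13.0000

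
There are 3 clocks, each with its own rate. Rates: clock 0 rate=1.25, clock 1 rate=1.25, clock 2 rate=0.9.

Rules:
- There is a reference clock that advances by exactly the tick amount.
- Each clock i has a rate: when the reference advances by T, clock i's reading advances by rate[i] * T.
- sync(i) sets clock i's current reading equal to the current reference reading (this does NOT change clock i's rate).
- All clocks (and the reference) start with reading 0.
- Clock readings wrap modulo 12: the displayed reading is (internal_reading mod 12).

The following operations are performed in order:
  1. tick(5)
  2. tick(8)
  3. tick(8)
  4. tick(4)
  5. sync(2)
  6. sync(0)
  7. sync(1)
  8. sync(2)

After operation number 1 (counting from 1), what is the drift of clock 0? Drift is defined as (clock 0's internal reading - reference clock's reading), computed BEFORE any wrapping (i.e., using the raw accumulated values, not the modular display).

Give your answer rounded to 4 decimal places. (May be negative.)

After op 1 tick(5): ref=5.0000 raw=[6.2500 6.2500 4.5000]
Drift of clock 0 after op 1: 6.2500 - 5.0000 = 1.2500

Answer: 1.2500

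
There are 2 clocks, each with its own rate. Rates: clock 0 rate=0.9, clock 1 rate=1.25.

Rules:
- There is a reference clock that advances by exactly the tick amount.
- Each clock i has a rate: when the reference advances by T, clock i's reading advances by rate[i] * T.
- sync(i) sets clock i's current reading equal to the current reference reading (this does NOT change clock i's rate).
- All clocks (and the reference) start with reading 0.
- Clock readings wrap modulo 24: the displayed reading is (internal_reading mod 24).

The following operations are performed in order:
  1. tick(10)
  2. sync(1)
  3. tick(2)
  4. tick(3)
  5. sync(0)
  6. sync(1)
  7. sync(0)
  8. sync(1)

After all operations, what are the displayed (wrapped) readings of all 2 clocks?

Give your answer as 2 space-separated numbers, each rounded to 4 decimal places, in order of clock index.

After op 1 tick(10): ref=10.0000 raw=[9.0000 12.5000]
After op 2 sync(1): ref=10.0000 raw=[9.0000 10.0000]
After op 3 tick(2): ref=12.0000 raw=[10.8000 12.5000]
After op 4 tick(3): ref=15.0000 raw=[13.5000 16.2500]
After op 5 sync(0): ref=15.0000 raw=[15.0000 16.2500]
After op 6 sync(1): ref=15.0000 raw=[15.0000 15.0000]
After op 7 sync(0): ref=15.0000 raw=[15.0000 15.0000]
After op 8 sync(1): ref=15.0000 raw=[15.0000 15.0000]
Wrap final raw readings (mod 24): 15.0000 mod 24 = 15.0000; 15.0000 mod 24 = 15.0000

Answer: 15.0000 15.0000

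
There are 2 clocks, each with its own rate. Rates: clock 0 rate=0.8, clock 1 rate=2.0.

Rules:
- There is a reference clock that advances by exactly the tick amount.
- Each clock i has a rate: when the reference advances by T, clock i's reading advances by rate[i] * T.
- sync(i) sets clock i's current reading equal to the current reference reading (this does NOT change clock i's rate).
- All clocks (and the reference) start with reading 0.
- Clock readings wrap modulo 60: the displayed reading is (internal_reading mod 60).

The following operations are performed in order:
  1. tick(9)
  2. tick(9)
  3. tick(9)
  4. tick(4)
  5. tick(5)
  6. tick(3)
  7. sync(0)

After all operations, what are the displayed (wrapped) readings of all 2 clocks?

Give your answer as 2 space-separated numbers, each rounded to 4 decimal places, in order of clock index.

After op 1 tick(9): ref=9.0000 raw=[7.2000 18.0000]
After op 2 tick(9): ref=18.0000 raw=[14.4000 36.0000]
After op 3 tick(9): ref=27.0000 raw=[21.6000 54.0000]
After op 4 tick(4): ref=31.0000 raw=[24.8000 62.0000]
After op 5 tick(5): ref=36.0000 raw=[28.8000 72.0000]
After op 6 tick(3): ref=39.0000 raw=[31.2000 78.0000]
After op 7 sync(0): ref=39.0000 raw=[39.0000 78.0000]
Wrap final raw readings (mod 60): 39.0000 mod 60 = 39.0000; 78.0000 mod 60 = 18.0000

Answer: 39.0000 18.0000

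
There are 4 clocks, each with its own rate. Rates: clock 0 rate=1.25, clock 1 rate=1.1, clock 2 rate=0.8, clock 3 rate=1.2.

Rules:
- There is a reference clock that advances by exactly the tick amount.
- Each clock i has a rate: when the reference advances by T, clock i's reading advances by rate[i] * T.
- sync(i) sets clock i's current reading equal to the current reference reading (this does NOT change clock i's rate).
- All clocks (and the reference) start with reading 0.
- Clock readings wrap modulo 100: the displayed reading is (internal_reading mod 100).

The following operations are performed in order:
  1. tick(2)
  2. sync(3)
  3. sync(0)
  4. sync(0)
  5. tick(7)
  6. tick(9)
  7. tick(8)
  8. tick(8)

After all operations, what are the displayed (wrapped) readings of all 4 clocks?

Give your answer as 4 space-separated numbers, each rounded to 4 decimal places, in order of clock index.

After op 1 tick(2): ref=2.0000 raw=[2.5000 2.2000 1.6000 2.4000]
After op 2 sync(3): ref=2.0000 raw=[2.5000 2.2000 1.6000 2.0000]
After op 3 sync(0): ref=2.0000 raw=[2.0000 2.2000 1.6000 2.0000]
After op 4 sync(0): ref=2.0000 raw=[2.0000 2.2000 1.6000 2.0000]
After op 5 tick(7): ref=9.0000 raw=[10.7500 9.9000 7.2000 10.4000]
After op 6 tick(9): ref=18.0000 raw=[22.0000 19.8000 14.4000 21.2000]
After op 7 tick(8): ref=26.0000 raw=[32.0000 28.6000 20.8000 30.8000]
After op 8 tick(8): ref=34.0000 raw=[42.0000 37.4000 27.2000 40.4000]
Wrap final raw readings (mod 100): 42.0000 mod 100 = 42.0000; 37.4000 mod 100 = 37.4000; 27.2000 mod 100 = 27.2000; 40.4000 mod 100 = 40.4000

Answer: 42.0000 37.4000 27.2000 40.4000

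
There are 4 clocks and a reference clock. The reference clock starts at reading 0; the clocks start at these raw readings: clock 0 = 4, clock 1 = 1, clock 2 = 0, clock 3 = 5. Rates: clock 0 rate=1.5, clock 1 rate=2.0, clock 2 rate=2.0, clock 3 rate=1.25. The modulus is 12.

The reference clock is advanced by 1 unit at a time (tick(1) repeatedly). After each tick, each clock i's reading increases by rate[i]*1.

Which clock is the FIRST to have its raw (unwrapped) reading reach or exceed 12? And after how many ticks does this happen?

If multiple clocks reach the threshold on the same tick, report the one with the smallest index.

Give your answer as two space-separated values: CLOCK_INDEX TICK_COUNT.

clock 0: start=4, rate=1.5, needs 12-4 = 8; ticks = ceil(8/1.5) = ceil(5.3333) = 6; reading at tick 6 = 4 + 1.5*6 = 13.0000
clock 1: start=1, rate=2.0, needs 12-1 = 11; ticks = ceil(11/2.0) = ceil(5.5000) = 6; reading at tick 6 = 1 + 2.0*6 = 13.0000
clock 2: start=0, rate=2.0, needs 12-0 = 12; ticks = ceil(12/2.0) = ceil(6.0000) = 6; reading at tick 6 = 0 + 2.0*6 = 12.0000
clock 3: start=5, rate=1.25, needs 12-5 = 7; ticks = ceil(7/1.25) = ceil(5.6000) = 6; reading at tick 6 = 5 + 1.25*6 = 12.5000
Minimum tick count = 6; winners = [0, 1, 2, 3]; smallest index = 0

Answer: 0 6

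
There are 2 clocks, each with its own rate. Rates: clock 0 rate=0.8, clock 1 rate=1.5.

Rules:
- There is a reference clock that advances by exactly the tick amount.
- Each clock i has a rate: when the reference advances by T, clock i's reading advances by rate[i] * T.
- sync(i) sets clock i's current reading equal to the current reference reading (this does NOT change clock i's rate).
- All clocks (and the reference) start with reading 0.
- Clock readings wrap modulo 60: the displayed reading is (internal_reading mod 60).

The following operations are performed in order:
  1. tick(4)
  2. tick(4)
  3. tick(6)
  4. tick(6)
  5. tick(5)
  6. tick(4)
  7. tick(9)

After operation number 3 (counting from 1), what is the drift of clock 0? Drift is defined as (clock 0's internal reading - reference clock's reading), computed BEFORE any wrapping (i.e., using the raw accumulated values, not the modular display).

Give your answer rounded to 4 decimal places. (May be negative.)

Answer: -2.8000

Derivation:
After op 1 tick(4): ref=4.0000 raw=[3.2000 6.0000]
After op 2 tick(4): ref=8.0000 raw=[6.4000 12.0000]
After op 3 tick(6): ref=14.0000 raw=[11.2000 21.0000]
Drift of clock 0 after op 3: 11.2000 - 14.0000 = -2.8000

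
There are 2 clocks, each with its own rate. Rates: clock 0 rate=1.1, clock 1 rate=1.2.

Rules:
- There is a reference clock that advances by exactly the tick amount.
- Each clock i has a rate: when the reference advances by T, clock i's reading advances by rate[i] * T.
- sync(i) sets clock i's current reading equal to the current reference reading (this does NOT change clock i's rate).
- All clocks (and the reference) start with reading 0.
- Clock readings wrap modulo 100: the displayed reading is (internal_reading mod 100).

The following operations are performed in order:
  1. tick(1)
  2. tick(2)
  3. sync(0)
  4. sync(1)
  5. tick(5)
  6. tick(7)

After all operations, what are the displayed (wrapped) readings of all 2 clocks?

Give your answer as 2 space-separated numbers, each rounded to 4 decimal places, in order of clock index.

Answer: 16.2000 17.4000

Derivation:
After op 1 tick(1): ref=1.0000 raw=[1.1000 1.2000]
After op 2 tick(2): ref=3.0000 raw=[3.3000 3.6000]
After op 3 sync(0): ref=3.0000 raw=[3.0000 3.6000]
After op 4 sync(1): ref=3.0000 raw=[3.0000 3.0000]
After op 5 tick(5): ref=8.0000 raw=[8.5000 9.0000]
After op 6 tick(7): ref=15.0000 raw=[16.2000 17.4000]
Wrap final raw readings (mod 100): 16.2000 mod 100 = 16.2000; 17.4000 mod 100 = 17.4000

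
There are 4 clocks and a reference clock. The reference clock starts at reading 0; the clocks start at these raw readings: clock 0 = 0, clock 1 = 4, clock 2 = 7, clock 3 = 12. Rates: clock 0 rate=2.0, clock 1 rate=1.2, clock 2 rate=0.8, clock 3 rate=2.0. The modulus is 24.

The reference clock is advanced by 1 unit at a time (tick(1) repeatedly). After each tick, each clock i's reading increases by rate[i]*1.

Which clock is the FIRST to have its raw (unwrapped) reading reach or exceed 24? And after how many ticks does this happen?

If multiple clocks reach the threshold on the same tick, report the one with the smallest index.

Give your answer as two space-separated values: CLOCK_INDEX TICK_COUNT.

Answer: 3 6

Derivation:
clock 0: start=0, rate=2.0, needs 24-0 = 24; ticks = ceil(24/2.0) = ceil(12.0000) = 12; reading at tick 12 = 0 + 2.0*12 = 24.0000
clock 1: start=4, rate=1.2, needs 24-4 = 20; ticks = ceil(20/1.2) = ceil(16.6667) = 17; reading at tick 17 = 4 + 1.2*17 = 24.4000
clock 2: start=7, rate=0.8, needs 24-7 = 17; ticks = ceil(17/0.8) = ceil(21.2500) = 22; reading at tick 22 = 7 + 0.8*22 = 24.6000
clock 3: start=12, rate=2.0, needs 24-12 = 12; ticks = ceil(12/2.0) = ceil(6.0000) = 6; reading at tick 6 = 12 + 2.0*6 = 24.0000
Minimum tick count = 6; winners = [3]; smallest index = 3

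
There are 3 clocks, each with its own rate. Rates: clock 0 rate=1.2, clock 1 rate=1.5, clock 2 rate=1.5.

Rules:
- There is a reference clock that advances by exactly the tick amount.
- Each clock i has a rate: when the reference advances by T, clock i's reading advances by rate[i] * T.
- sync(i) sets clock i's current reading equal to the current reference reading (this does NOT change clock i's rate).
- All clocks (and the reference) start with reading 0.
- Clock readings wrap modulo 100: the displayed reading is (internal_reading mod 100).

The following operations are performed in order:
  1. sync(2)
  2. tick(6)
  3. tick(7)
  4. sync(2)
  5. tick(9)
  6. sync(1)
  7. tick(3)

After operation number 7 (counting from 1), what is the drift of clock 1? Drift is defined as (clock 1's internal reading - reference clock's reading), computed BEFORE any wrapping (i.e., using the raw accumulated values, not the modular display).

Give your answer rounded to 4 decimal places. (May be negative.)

Answer: 1.5000

Derivation:
After op 1 sync(2): ref=0.0000 raw=[0.0000 0.0000 0.0000]
After op 2 tick(6): ref=6.0000 raw=[7.2000 9.0000 9.0000]
After op 3 tick(7): ref=13.0000 raw=[15.6000 19.5000 19.5000]
After op 4 sync(2): ref=13.0000 raw=[15.6000 19.5000 13.0000]
After op 5 tick(9): ref=22.0000 raw=[26.4000 33.0000 26.5000]
After op 6 sync(1): ref=22.0000 raw=[26.4000 22.0000 26.5000]
After op 7 tick(3): ref=25.0000 raw=[30.0000 26.5000 31.0000]
Drift of clock 1 after op 7: 26.5000 - 25.0000 = 1.5000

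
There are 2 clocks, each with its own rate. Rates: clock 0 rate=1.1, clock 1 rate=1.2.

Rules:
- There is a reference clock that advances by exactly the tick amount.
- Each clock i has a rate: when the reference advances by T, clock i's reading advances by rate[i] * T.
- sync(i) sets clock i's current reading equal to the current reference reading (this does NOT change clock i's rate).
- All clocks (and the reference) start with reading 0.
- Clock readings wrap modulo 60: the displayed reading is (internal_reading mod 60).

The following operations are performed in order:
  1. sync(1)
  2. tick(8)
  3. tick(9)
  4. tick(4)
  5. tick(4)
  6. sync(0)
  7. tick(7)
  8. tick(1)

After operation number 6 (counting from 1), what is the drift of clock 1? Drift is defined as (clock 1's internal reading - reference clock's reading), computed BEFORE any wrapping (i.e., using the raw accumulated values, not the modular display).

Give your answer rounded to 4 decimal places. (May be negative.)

Answer: 5.0000

Derivation:
After op 1 sync(1): ref=0.0000 raw=[0.0000 0.0000]
After op 2 tick(8): ref=8.0000 raw=[8.8000 9.6000]
After op 3 tick(9): ref=17.0000 raw=[18.7000 20.4000]
After op 4 tick(4): ref=21.0000 raw=[23.1000 25.2000]
After op 5 tick(4): ref=25.0000 raw=[27.5000 30.0000]
After op 6 sync(0): ref=25.0000 raw=[25.0000 30.0000]
Drift of clock 1 after op 6: 30.0000 - 25.0000 = 5.0000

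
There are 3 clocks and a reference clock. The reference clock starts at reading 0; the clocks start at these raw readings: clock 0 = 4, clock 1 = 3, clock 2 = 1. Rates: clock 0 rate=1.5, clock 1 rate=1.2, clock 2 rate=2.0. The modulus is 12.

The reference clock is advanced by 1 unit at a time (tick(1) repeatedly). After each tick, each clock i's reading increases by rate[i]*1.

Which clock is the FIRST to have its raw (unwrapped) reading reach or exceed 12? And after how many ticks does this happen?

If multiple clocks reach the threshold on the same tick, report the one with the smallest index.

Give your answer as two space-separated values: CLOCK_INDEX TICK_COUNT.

clock 0: start=4, rate=1.5, needs 12-4 = 8; ticks = ceil(8/1.5) = ceil(5.3333) = 6; reading at tick 6 = 4 + 1.5*6 = 13.0000
clock 1: start=3, rate=1.2, needs 12-3 = 9; ticks = ceil(9/1.2) = ceil(7.5000) = 8; reading at tick 8 = 3 + 1.2*8 = 12.6000
clock 2: start=1, rate=2.0, needs 12-1 = 11; ticks = ceil(11/2.0) = ceil(5.5000) = 6; reading at tick 6 = 1 + 2.0*6 = 13.0000
Minimum tick count = 6; winners = [0, 2]; smallest index = 0

Answer: 0 6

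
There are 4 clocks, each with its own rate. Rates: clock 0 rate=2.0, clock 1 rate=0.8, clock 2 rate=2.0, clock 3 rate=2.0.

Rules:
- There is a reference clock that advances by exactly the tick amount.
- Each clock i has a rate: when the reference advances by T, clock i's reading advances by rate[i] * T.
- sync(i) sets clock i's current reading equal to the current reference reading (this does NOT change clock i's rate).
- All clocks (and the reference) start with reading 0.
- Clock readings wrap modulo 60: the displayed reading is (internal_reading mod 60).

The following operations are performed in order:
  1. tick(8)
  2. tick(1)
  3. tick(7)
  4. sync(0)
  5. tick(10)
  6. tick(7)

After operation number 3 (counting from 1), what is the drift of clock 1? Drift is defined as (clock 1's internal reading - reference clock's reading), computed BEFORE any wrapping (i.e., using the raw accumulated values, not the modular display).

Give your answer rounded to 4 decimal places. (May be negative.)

Answer: -3.2000

Derivation:
After op 1 tick(8): ref=8.0000 raw=[16.0000 6.4000 16.0000 16.0000]
After op 2 tick(1): ref=9.0000 raw=[18.0000 7.2000 18.0000 18.0000]
After op 3 tick(7): ref=16.0000 raw=[32.0000 12.8000 32.0000 32.0000]
Drift of clock 1 after op 3: 12.8000 - 16.0000 = -3.2000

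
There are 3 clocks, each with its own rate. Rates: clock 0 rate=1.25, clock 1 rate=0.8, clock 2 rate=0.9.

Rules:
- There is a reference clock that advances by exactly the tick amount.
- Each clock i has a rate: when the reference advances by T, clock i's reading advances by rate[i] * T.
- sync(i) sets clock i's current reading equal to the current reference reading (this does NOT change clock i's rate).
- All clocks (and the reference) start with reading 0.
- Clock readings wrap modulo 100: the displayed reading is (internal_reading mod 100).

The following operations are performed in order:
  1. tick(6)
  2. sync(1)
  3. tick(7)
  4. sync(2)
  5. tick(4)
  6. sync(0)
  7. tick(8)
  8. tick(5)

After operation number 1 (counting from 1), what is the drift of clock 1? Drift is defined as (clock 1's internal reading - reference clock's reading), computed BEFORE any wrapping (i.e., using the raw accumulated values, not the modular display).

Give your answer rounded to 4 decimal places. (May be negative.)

After op 1 tick(6): ref=6.0000 raw=[7.5000 4.8000 5.4000]
Drift of clock 1 after op 1: 4.8000 - 6.0000 = -1.2000

Answer: -1.2000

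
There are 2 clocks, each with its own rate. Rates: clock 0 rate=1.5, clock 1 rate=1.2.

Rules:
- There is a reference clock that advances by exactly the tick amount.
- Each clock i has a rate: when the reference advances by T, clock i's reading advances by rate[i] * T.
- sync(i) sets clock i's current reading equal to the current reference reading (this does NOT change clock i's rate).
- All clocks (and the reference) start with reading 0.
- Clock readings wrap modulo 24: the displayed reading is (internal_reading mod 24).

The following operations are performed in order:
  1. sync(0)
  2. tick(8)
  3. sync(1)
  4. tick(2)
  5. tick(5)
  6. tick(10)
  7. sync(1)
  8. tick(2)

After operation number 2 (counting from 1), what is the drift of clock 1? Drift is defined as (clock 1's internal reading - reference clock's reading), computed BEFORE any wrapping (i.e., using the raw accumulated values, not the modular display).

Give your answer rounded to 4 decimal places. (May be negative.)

After op 1 sync(0): ref=0.0000 raw=[0.0000 0.0000]
After op 2 tick(8): ref=8.0000 raw=[12.0000 9.6000]
Drift of clock 1 after op 2: 9.6000 - 8.0000 = 1.6000

Answer: 1.6000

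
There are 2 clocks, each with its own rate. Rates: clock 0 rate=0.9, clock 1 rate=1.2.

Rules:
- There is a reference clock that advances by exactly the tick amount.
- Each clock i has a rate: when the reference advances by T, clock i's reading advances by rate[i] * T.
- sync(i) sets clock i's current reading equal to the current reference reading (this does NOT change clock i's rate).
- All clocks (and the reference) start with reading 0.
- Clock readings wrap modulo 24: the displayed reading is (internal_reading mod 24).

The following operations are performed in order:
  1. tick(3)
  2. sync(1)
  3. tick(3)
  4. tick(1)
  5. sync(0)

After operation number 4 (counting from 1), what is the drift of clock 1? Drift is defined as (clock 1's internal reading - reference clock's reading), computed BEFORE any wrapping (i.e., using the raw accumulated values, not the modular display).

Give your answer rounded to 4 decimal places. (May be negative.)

After op 1 tick(3): ref=3.0000 raw=[2.7000 3.6000]
After op 2 sync(1): ref=3.0000 raw=[2.7000 3.0000]
After op 3 tick(3): ref=6.0000 raw=[5.4000 6.6000]
After op 4 tick(1): ref=7.0000 raw=[6.3000 7.8000]
Drift of clock 1 after op 4: 7.8000 - 7.0000 = 0.8000

Answer: 0.8000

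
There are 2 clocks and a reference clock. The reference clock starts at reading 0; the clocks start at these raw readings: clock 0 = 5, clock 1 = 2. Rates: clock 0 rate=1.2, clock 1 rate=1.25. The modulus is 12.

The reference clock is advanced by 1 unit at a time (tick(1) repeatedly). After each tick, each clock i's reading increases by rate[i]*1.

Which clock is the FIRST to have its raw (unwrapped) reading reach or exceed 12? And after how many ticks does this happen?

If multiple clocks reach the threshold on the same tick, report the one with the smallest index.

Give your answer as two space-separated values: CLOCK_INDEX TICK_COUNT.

clock 0: start=5, rate=1.2, needs 12-5 = 7; ticks = ceil(7/1.2) = ceil(5.8333) = 6; reading at tick 6 = 5 + 1.2*6 = 12.2000
clock 1: start=2, rate=1.25, needs 12-2 = 10; ticks = ceil(10/1.25) = ceil(8.0000) = 8; reading at tick 8 = 2 + 1.25*8 = 12.0000
Minimum tick count = 6; winners = [0]; smallest index = 0

Answer: 0 6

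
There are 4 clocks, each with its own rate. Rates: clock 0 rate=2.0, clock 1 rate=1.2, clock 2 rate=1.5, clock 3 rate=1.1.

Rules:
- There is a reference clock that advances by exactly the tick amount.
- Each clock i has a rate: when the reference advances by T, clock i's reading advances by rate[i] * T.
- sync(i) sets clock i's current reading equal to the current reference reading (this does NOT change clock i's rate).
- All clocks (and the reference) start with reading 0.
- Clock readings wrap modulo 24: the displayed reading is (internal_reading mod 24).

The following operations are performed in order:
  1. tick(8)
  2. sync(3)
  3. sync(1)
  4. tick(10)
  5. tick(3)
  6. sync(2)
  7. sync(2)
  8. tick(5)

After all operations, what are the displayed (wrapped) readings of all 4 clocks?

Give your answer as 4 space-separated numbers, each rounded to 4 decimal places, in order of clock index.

Answer: 4.0000 5.6000 4.5000 3.8000

Derivation:
After op 1 tick(8): ref=8.0000 raw=[16.0000 9.6000 12.0000 8.8000]
After op 2 sync(3): ref=8.0000 raw=[16.0000 9.6000 12.0000 8.0000]
After op 3 sync(1): ref=8.0000 raw=[16.0000 8.0000 12.0000 8.0000]
After op 4 tick(10): ref=18.0000 raw=[36.0000 20.0000 27.0000 19.0000]
After op 5 tick(3): ref=21.0000 raw=[42.0000 23.6000 31.5000 22.3000]
After op 6 sync(2): ref=21.0000 raw=[42.0000 23.6000 21.0000 22.3000]
After op 7 sync(2): ref=21.0000 raw=[42.0000 23.6000 21.0000 22.3000]
After op 8 tick(5): ref=26.0000 raw=[52.0000 29.6000 28.5000 27.8000]
Wrap final raw readings (mod 24): 52.0000 mod 24 = 4.0000; 29.6000 mod 24 = 5.6000; 28.5000 mod 24 = 4.5000; 27.8000 mod 24 = 3.8000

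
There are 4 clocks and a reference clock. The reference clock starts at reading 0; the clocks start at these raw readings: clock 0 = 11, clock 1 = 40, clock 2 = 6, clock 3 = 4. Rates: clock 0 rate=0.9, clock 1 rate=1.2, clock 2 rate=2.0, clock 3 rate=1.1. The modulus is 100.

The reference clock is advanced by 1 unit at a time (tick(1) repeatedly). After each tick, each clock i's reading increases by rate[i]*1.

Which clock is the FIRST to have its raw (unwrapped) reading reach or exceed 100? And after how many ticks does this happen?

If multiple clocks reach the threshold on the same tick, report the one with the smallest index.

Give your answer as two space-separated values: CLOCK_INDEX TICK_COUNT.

clock 0: start=11, rate=0.9, needs 100-11 = 89; ticks = ceil(89/0.9) = ceil(98.8889) = 99; reading at tick 99 = 11 + 0.9*99 = 100.1000
clock 1: start=40, rate=1.2, needs 100-40 = 60; ticks = ceil(60/1.2) = ceil(50.0000) = 50; reading at tick 50 = 40 + 1.2*50 = 100.0000
clock 2: start=6, rate=2.0, needs 100-6 = 94; ticks = ceil(94/2.0) = ceil(47.0000) = 47; reading at tick 47 = 6 + 2.0*47 = 100.0000
clock 3: start=4, rate=1.1, needs 100-4 = 96; ticks = ceil(96/1.1) = ceil(87.2727) = 88; reading at tick 88 = 4 + 1.1*88 = 100.8000
Minimum tick count = 47; winners = [2]; smallest index = 2

Answer: 2 47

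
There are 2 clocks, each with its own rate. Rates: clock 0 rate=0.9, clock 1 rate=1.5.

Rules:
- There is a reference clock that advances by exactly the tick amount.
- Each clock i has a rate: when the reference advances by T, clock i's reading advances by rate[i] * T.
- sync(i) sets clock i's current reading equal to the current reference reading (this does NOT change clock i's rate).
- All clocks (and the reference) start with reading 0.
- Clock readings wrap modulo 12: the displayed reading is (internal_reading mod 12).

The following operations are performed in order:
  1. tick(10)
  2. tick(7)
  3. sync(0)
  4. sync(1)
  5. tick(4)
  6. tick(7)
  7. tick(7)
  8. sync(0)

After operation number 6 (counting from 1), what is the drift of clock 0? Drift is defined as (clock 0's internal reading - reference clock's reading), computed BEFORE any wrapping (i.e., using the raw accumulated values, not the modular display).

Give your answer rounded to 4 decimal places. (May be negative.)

Answer: -1.1000

Derivation:
After op 1 tick(10): ref=10.0000 raw=[9.0000 15.0000]
After op 2 tick(7): ref=17.0000 raw=[15.3000 25.5000]
After op 3 sync(0): ref=17.0000 raw=[17.0000 25.5000]
After op 4 sync(1): ref=17.0000 raw=[17.0000 17.0000]
After op 5 tick(4): ref=21.0000 raw=[20.6000 23.0000]
After op 6 tick(7): ref=28.0000 raw=[26.9000 33.5000]
Drift of clock 0 after op 6: 26.9000 - 28.0000 = -1.1000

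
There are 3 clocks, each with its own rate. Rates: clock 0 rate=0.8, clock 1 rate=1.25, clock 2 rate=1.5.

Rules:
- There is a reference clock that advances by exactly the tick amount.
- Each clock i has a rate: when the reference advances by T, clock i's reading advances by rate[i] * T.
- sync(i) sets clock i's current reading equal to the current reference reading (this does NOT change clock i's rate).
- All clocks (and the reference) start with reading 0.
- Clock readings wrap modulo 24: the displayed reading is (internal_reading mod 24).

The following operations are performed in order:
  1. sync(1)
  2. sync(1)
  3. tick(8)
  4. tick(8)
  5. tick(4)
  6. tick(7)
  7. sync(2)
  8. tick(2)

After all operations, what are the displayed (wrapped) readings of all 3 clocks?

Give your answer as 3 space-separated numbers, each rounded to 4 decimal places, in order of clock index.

After op 1 sync(1): ref=0.0000 raw=[0.0000 0.0000 0.0000]
After op 2 sync(1): ref=0.0000 raw=[0.0000 0.0000 0.0000]
After op 3 tick(8): ref=8.0000 raw=[6.4000 10.0000 12.0000]
After op 4 tick(8): ref=16.0000 raw=[12.8000 20.0000 24.0000]
After op 5 tick(4): ref=20.0000 raw=[16.0000 25.0000 30.0000]
After op 6 tick(7): ref=27.0000 raw=[21.6000 33.7500 40.5000]
After op 7 sync(2): ref=27.0000 raw=[21.6000 33.7500 27.0000]
After op 8 tick(2): ref=29.0000 raw=[23.2000 36.2500 30.0000]
Wrap final raw readings (mod 24): 23.2000 mod 24 = 23.2000; 36.2500 mod 24 = 12.2500; 30.0000 mod 24 = 6.0000

Answer: 23.2000 12.2500 6.0000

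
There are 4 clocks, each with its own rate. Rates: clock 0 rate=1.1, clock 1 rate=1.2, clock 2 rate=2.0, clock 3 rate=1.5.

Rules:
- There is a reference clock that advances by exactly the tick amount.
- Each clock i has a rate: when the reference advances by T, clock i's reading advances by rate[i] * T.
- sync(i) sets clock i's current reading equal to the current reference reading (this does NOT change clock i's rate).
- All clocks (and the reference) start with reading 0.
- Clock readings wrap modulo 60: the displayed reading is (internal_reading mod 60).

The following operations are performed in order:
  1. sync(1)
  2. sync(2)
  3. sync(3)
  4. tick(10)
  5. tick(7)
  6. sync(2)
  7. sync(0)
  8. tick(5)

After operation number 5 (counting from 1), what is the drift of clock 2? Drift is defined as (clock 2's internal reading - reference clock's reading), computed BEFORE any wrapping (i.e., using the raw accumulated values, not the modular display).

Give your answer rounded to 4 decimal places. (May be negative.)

Answer: 17.0000

Derivation:
After op 1 sync(1): ref=0.0000 raw=[0.0000 0.0000 0.0000 0.0000]
After op 2 sync(2): ref=0.0000 raw=[0.0000 0.0000 0.0000 0.0000]
After op 3 sync(3): ref=0.0000 raw=[0.0000 0.0000 0.0000 0.0000]
After op 4 tick(10): ref=10.0000 raw=[11.0000 12.0000 20.0000 15.0000]
After op 5 tick(7): ref=17.0000 raw=[18.7000 20.4000 34.0000 25.5000]
Drift of clock 2 after op 5: 34.0000 - 17.0000 = 17.0000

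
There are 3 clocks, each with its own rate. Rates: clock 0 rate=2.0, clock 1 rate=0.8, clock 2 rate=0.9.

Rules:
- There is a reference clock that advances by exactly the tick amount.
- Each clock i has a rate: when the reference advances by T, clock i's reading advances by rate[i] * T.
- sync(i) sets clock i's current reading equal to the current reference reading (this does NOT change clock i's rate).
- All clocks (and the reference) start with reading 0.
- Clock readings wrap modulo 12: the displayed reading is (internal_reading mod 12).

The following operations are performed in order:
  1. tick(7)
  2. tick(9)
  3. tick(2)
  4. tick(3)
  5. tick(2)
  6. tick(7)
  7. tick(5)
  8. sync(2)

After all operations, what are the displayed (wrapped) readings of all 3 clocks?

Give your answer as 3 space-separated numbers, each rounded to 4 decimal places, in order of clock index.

After op 1 tick(7): ref=7.0000 raw=[14.0000 5.6000 6.3000]
After op 2 tick(9): ref=16.0000 raw=[32.0000 12.8000 14.4000]
After op 3 tick(2): ref=18.0000 raw=[36.0000 14.4000 16.2000]
After op 4 tick(3): ref=21.0000 raw=[42.0000 16.8000 18.9000]
After op 5 tick(2): ref=23.0000 raw=[46.0000 18.4000 20.7000]
After op 6 tick(7): ref=30.0000 raw=[60.0000 24.0000 27.0000]
After op 7 tick(5): ref=35.0000 raw=[70.0000 28.0000 31.5000]
After op 8 sync(2): ref=35.0000 raw=[70.0000 28.0000 35.0000]
Wrap final raw readings (mod 12): 70.0000 mod 12 = 10.0000; 28.0000 mod 12 = 4.0000; 35.0000 mod 12 = 11.0000

Answer: 10.0000 4.0000 11.0000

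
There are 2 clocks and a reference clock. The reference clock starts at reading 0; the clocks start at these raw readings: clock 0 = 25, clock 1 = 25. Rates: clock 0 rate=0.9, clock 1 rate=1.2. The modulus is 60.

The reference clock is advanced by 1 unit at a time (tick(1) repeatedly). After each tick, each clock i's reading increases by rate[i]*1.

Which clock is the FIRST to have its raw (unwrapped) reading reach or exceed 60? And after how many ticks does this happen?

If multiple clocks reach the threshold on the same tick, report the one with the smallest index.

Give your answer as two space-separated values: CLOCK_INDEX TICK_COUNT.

clock 0: start=25, rate=0.9, needs 60-25 = 35; ticks = ceil(35/0.9) = ceil(38.8889) = 39; reading at tick 39 = 25 + 0.9*39 = 60.1000
clock 1: start=25, rate=1.2, needs 60-25 = 35; ticks = ceil(35/1.2) = ceil(29.1667) = 30; reading at tick 30 = 25 + 1.2*30 = 61.0000
Minimum tick count = 30; winners = [1]; smallest index = 1

Answer: 1 30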